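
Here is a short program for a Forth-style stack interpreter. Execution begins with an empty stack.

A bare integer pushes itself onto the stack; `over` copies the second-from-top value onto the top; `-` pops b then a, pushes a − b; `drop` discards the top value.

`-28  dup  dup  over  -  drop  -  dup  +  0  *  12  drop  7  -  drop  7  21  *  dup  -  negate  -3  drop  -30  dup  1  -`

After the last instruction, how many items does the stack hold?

3

-28    → -28
dup    → -28 -28
dup    → -28 -28 -28
over   → -28 -28 -28 -28
-      → -28 -28 0
drop   → -28 -28
-      → 0
dup    → 0 0
+      → 0
0      → 0 0
*      → 0
12     → 0 12
drop   → 0
7      → 0 7
-      → -7
drop   → (empty)
7      → 7
21     → 7 21
*      → 147
dup    → 147 147
-      → 0
negate → 0
-3     → 0 -3
drop   → 0
-30    → 0 -30
dup    → 0 -30 -30
1      → 0 -30 -30 1
-      → 0 -30 -31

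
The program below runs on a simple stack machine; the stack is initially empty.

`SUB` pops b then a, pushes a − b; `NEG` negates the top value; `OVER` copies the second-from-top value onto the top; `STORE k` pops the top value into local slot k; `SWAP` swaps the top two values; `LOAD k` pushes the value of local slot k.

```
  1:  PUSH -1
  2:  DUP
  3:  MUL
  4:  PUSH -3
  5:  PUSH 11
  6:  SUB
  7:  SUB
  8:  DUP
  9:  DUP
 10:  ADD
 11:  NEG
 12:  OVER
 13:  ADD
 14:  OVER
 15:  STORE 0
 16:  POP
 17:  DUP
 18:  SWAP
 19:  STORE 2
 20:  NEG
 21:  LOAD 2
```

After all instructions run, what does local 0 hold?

15

PUSH -1 -> [-1]
DUP     -> [-1, -1]
MUL     -> [1]
PUSH -3 -> [1, -3]
PUSH 11 -> [1, -3, 11]
SUB     -> [1, -14]
SUB     -> [15]
DUP     -> [15, 15]
DUP     -> [15, 15, 15]
ADD     -> [15, 30]
NEG     -> [15, -30]
OVER    -> [15, -30, 15]
ADD     -> [15, -15]
OVER    -> [15, -15, 15]
STORE 0 -> [15, -15]
POP     -> [15]
DUP     -> [15, 15]
SWAP    -> [15, 15]
STORE 2 -> [15]
NEG     -> [-15]
LOAD 2  -> [-15, 15]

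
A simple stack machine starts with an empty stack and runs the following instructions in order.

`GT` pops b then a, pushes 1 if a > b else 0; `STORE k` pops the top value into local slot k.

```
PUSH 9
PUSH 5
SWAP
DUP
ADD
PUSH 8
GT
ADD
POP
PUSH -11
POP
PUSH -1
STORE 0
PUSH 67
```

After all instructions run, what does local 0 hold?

PUSH 9    [9]
PUSH 5    [9, 5]
SWAP      [5, 9]
DUP       [5, 9, 9]
ADD       [5, 18]
PUSH 8    [5, 18, 8]
GT        [5, 1]
ADD       [6]
POP       []
PUSH -11  [-11]
POP       []
PUSH -1   [-1]
STORE 0   []
PUSH 67   [67]

-1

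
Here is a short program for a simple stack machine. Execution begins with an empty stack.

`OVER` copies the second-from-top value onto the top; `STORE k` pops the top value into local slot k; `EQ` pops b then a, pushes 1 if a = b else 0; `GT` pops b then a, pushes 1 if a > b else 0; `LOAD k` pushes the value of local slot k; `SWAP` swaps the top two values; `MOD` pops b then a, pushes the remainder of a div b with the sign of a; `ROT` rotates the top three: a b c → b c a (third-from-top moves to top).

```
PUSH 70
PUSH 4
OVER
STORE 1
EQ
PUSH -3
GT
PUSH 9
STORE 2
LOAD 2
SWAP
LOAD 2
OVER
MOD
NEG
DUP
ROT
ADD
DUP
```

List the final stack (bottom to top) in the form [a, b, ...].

PUSH 70 : [70]
PUSH 4  : [70, 4]
OVER    : [70, 4, 70]
STORE 1 : [70, 4]
EQ      : [0]
PUSH -3 : [0, -3]
GT      : [1]
PUSH 9  : [1, 9]
STORE 2 : [1]
LOAD 2  : [1, 9]
SWAP    : [9, 1]
LOAD 2  : [9, 1, 9]
OVER    : [9, 1, 9, 1]
MOD     : [9, 1, 0]
NEG     : [9, 1, 0]
DUP     : [9, 1, 0, 0]
ROT     : [9, 0, 0, 1]
ADD     : [9, 0, 1]
DUP     : [9, 0, 1, 1]

[9, 0, 1, 1]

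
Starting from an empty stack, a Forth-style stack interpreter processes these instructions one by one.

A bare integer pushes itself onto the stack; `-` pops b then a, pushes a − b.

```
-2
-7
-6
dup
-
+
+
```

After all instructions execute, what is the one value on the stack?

-9

-2  : -2
-7  : -2 -7
-6  : -2 -7 -6
dup : -2 -7 -6 -6
-   : -2 -7 0
+   : -2 -7
+   : -9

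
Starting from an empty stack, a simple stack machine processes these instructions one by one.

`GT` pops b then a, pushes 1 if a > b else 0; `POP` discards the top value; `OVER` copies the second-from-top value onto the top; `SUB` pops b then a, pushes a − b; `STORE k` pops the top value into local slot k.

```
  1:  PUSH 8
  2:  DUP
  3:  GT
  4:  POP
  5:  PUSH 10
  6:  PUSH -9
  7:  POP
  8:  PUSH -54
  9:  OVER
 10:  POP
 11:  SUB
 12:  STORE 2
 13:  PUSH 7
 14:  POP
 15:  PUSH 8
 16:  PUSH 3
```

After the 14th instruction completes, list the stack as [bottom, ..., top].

PUSH 8   -> 8
DUP      -> 8 8
GT       -> 0
POP      -> (empty)
PUSH 10  -> 10
PUSH -9  -> 10 -9
POP      -> 10
PUSH -54 -> 10 -54
OVER     -> 10 -54 10
POP      -> 10 -54
SUB      -> 64
STORE 2  -> (empty)
PUSH 7   -> 7
POP      -> (empty)

[]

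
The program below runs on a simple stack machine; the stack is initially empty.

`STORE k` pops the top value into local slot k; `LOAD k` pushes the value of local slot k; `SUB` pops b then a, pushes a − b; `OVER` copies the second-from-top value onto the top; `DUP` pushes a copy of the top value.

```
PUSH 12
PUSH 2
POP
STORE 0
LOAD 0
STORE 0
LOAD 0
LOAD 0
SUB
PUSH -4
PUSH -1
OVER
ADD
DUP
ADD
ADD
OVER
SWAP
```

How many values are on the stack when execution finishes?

PUSH 12 : [12]
PUSH 2  : [12, 2]
POP     : [12]
STORE 0 : []
LOAD 0  : [12]
STORE 0 : []
LOAD 0  : [12]
LOAD 0  : [12, 12]
SUB     : [0]
PUSH -4 : [0, -4]
PUSH -1 : [0, -4, -1]
OVER    : [0, -4, -1, -4]
ADD     : [0, -4, -5]
DUP     : [0, -4, -5, -5]
ADD     : [0, -4, -10]
ADD     : [0, -14]
OVER    : [0, -14, 0]
SWAP    : [0, 0, -14]

3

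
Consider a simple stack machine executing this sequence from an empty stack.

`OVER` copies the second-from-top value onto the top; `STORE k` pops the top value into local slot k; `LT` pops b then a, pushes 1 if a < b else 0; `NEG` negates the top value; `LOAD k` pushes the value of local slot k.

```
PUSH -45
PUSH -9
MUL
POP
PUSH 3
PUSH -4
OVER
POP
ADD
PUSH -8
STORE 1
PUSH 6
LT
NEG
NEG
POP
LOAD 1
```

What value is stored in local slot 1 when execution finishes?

-8

PUSH -45 → [-45]
PUSH -9  → [-45, -9]
MUL      → [405]
POP      → []
PUSH 3   → [3]
PUSH -4  → [3, -4]
OVER     → [3, -4, 3]
POP      → [3, -4]
ADD      → [-1]
PUSH -8  → [-1, -8]
STORE 1  → [-1]
PUSH 6   → [-1, 6]
LT       → [1]
NEG      → [-1]
NEG      → [1]
POP      → []
LOAD 1   → [-8]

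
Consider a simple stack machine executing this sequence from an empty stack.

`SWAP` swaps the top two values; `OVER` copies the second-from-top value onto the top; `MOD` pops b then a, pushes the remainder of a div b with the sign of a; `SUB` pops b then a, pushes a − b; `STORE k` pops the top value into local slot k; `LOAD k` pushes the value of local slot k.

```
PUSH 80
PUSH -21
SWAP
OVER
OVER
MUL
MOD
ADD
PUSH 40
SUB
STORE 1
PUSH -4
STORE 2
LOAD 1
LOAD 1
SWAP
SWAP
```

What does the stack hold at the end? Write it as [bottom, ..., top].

PUSH 80  → 80
PUSH -21 → 80 -21
SWAP     → -21 80
OVER     → -21 80 -21
OVER     → -21 80 -21 80
MUL      → -21 80 -1680
MOD      → -21 80
ADD      → 59
PUSH 40  → 59 40
SUB      → 19
STORE 1  → (empty)
PUSH -4  → -4
STORE 2  → (empty)
LOAD 1   → 19
LOAD 1   → 19 19
SWAP     → 19 19
SWAP     → 19 19

[19, 19]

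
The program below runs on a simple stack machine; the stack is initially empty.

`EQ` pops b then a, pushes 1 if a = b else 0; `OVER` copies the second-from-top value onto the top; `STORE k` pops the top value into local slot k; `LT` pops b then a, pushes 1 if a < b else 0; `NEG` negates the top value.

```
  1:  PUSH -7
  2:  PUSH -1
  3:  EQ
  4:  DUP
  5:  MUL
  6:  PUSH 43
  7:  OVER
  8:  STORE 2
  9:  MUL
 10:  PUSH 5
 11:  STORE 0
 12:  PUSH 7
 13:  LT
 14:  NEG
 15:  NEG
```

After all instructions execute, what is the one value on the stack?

PUSH -7 -> [-7]
PUSH -1 -> [-7, -1]
EQ      -> [0]
DUP     -> [0, 0]
MUL     -> [0]
PUSH 43 -> [0, 43]
OVER    -> [0, 43, 0]
STORE 2 -> [0, 43]
MUL     -> [0]
PUSH 5  -> [0, 5]
STORE 0 -> [0]
PUSH 7  -> [0, 7]
LT      -> [1]
NEG     -> [-1]
NEG     -> [1]

1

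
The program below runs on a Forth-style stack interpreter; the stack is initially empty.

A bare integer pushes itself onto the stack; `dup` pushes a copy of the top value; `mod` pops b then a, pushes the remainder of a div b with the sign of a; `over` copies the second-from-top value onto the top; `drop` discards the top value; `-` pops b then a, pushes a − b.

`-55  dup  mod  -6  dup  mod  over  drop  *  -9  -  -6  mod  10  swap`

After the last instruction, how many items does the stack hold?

2

-55  → -55
dup  → -55 -55
mod  → 0
-6   → 0 -6
dup  → 0 -6 -6
mod  → 0 0
over → 0 0 0
drop → 0 0
*    → 0
-9   → 0 -9
-    → 9
-6   → 9 -6
mod  → 3
10   → 3 10
swap → 10 3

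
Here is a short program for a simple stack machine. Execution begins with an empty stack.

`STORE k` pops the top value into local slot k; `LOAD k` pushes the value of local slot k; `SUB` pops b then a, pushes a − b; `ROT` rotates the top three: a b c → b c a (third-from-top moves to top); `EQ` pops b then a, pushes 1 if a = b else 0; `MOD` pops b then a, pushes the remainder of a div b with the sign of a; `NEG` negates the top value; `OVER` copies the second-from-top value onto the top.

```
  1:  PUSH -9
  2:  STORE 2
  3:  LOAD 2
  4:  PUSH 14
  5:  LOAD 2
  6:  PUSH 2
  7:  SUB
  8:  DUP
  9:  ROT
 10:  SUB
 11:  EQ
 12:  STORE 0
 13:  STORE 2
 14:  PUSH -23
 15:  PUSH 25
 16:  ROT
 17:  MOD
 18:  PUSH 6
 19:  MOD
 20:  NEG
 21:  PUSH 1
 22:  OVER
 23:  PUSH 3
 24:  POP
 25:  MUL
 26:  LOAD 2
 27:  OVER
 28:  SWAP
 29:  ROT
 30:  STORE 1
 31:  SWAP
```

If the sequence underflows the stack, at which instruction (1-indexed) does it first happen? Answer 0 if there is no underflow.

PUSH -9   -9
STORE 2   (empty)
LOAD 2    -9
PUSH 14   -9 14
LOAD 2    -9 14 -9
PUSH 2    -9 14 -9 2
SUB       -9 14 -11
DUP       -9 14 -11 -11
ROT       -9 -11 -11 14
SUB       -9 -11 -25
EQ        -9 0
STORE 0   -9
STORE 2   (empty)
PUSH -23  -23
PUSH 25   -23 25
ROT  — needs 3 operands, stack has 2 → underflow

16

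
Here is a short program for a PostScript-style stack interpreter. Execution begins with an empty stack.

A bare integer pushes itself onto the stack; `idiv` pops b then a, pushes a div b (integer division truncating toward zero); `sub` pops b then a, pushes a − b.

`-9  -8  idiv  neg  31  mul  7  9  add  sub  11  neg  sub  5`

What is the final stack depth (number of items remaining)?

-9   → [-9]
-8   → [-9, -8]
idiv → [1]
neg  → [-1]
31   → [-1, 31]
mul  → [-31]
7    → [-31, 7]
9    → [-31, 7, 9]
add  → [-31, 16]
sub  → [-47]
11   → [-47, 11]
neg  → [-47, -11]
sub  → [-36]
5    → [-36, 5]

2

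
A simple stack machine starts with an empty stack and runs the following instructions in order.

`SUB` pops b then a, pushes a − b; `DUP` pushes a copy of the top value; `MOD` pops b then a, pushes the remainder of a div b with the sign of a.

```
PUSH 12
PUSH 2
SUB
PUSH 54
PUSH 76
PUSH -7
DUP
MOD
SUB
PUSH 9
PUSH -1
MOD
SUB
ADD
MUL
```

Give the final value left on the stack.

1300

PUSH 12 : [12]
PUSH 2  : [12, 2]
SUB     : [10]
PUSH 54 : [10, 54]
PUSH 76 : [10, 54, 76]
PUSH -7 : [10, 54, 76, -7]
DUP     : [10, 54, 76, -7, -7]
MOD     : [10, 54, 76, 0]
SUB     : [10, 54, 76]
PUSH 9  : [10, 54, 76, 9]
PUSH -1 : [10, 54, 76, 9, -1]
MOD     : [10, 54, 76, 0]
SUB     : [10, 54, 76]
ADD     : [10, 130]
MUL     : [1300]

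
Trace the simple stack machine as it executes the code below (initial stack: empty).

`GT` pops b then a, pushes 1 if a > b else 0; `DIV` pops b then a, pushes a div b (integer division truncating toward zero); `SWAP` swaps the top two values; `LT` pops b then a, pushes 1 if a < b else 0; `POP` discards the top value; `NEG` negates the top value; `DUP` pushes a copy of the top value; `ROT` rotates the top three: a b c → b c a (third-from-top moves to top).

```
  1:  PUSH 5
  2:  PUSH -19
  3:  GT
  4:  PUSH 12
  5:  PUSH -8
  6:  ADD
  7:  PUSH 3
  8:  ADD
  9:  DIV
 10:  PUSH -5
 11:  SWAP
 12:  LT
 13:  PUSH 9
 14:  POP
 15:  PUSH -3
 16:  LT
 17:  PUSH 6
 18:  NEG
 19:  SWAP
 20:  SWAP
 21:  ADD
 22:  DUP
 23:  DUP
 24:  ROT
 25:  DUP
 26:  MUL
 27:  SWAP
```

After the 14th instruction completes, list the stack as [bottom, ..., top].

[1]

PUSH 5    [5]
PUSH -19  [5, -19]
GT        [1]
PUSH 12   [1, 12]
PUSH -8   [1, 12, -8]
ADD       [1, 4]
PUSH 3    [1, 4, 3]
ADD       [1, 7]
DIV       [0]
PUSH -5   [0, -5]
SWAP      [-5, 0]
LT        [1]
PUSH 9    [1, 9]
POP       [1]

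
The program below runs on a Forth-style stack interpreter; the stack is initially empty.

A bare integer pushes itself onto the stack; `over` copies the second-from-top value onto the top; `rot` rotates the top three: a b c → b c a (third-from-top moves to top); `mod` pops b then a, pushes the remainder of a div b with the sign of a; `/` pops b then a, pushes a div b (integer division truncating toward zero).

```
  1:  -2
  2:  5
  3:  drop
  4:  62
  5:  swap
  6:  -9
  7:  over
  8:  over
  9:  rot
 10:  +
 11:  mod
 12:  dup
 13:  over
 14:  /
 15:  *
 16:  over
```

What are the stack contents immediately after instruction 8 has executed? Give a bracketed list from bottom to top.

-2   -> [-2]
5    -> [-2, 5]
drop -> [-2]
62   -> [-2, 62]
swap -> [62, -2]
-9   -> [62, -2, -9]
over -> [62, -2, -9, -2]
over -> [62, -2, -9, -2, -9]

[62, -2, -9, -2, -9]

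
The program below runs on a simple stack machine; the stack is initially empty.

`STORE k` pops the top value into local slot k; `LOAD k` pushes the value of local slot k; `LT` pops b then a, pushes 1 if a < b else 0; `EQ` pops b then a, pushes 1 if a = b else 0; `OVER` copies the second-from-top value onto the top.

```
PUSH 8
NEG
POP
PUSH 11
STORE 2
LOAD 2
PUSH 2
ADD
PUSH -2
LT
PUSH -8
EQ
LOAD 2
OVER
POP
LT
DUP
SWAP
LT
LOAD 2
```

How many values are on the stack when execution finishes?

2

PUSH 8   8
NEG      -8
POP      (empty)
PUSH 11  11
STORE 2  (empty)
LOAD 2   11
PUSH 2   11 2
ADD      13
PUSH -2  13 -2
LT       0
PUSH -8  0 -8
EQ       0
LOAD 2   0 11
OVER     0 11 0
POP      0 11
LT       1
DUP      1 1
SWAP     1 1
LT       0
LOAD 2   0 11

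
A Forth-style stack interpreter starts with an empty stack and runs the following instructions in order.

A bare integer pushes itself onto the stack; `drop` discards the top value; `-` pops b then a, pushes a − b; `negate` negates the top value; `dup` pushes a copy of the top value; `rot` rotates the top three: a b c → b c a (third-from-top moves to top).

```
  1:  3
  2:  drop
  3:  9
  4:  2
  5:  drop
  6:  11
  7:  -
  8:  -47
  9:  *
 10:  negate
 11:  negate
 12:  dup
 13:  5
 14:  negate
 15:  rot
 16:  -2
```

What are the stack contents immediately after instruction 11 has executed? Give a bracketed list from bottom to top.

3      : [3]
drop   : []
9      : [9]
2      : [9, 2]
drop   : [9]
11     : [9, 11]
-      : [-2]
-47    : [-2, -47]
*      : [94]
negate : [-94]
negate : [94]

[94]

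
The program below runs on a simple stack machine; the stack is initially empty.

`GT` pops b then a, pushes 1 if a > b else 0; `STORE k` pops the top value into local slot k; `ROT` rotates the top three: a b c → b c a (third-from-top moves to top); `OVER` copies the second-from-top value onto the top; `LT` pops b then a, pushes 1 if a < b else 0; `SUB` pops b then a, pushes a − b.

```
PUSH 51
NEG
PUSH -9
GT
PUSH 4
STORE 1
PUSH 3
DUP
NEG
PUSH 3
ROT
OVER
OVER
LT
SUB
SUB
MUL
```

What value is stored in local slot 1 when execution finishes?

PUSH 51 -> [51]
NEG     -> [-51]
PUSH -9 -> [-51, -9]
GT      -> [0]
PUSH 4  -> [0, 4]
STORE 1 -> [0]
PUSH 3  -> [0, 3]
DUP     -> [0, 3, 3]
NEG     -> [0, 3, -3]
PUSH 3  -> [0, 3, -3, 3]
ROT     -> [0, -3, 3, 3]
OVER    -> [0, -3, 3, 3, 3]
OVER    -> [0, -3, 3, 3, 3, 3]
LT      -> [0, -3, 3, 3, 0]
SUB     -> [0, -3, 3, 3]
SUB     -> [0, -3, 0]
MUL     -> [0, 0]

4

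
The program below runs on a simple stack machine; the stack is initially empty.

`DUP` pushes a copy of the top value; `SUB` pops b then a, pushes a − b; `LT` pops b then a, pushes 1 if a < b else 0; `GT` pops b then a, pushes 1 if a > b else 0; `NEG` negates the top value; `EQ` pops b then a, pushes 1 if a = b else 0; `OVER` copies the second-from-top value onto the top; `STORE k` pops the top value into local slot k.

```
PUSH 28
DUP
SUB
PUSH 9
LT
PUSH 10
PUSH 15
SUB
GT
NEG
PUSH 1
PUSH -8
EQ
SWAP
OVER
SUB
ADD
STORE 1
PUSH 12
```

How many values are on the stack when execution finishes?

PUSH 28  28
DUP      28 28
SUB      0
PUSH 9   0 9
LT       1
PUSH 10  1 10
PUSH 15  1 10 15
SUB      1 -5
GT       1
NEG      -1
PUSH 1   -1 1
PUSH -8  -1 1 -8
EQ       -1 0
SWAP     0 -1
OVER     0 -1 0
SUB      0 -1
ADD      -1
STORE 1  (empty)
PUSH 12  12

1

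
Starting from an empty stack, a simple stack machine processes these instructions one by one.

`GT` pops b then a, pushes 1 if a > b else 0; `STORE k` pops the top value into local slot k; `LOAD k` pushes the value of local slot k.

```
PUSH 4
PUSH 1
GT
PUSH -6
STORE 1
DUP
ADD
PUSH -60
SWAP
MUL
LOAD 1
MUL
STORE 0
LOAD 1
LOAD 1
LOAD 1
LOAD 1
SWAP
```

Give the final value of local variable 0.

720

PUSH 4   : 4
PUSH 1   : 4 1
GT       : 1
PUSH -6  : 1 -6
STORE 1  : 1
DUP      : 1 1
ADD      : 2
PUSH -60 : 2 -60
SWAP     : -60 2
MUL      : -120
LOAD 1   : -120 -6
MUL      : 720
STORE 0  : (empty)
LOAD 1   : -6
LOAD 1   : -6 -6
LOAD 1   : -6 -6 -6
LOAD 1   : -6 -6 -6 -6
SWAP     : -6 -6 -6 -6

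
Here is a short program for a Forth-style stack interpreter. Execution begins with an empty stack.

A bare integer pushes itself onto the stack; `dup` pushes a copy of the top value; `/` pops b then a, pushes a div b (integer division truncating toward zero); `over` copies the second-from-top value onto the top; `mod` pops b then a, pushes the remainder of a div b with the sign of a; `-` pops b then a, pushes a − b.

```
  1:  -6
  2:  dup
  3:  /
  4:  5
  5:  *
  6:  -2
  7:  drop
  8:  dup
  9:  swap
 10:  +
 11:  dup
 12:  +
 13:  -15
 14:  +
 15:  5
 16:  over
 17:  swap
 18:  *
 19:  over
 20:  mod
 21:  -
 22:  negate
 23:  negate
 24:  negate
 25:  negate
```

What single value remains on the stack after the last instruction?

-6     → [-6]
dup    → [-6, -6]
/      → [1]
5      → [1, 5]
*      → [5]
-2     → [5, -2]
drop   → [5]
dup    → [5, 5]
swap   → [5, 5]
+      → [10]
dup    → [10, 10]
+      → [20]
-15    → [20, -15]
+      → [5]
5      → [5, 5]
over   → [5, 5, 5]
swap   → [5, 5, 5]
*      → [5, 25]
over   → [5, 25, 5]
mod    → [5, 0]
-      → [5]
negate → [-5]
negate → [5]
negate → [-5]
negate → [5]

5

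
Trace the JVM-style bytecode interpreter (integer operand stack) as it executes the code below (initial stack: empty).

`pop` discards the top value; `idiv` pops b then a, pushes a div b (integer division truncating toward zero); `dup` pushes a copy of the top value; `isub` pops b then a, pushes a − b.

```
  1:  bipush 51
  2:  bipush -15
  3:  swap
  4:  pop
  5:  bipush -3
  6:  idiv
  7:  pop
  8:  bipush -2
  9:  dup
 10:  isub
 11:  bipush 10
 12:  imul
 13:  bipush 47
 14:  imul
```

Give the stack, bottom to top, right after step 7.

bipush 51  → 51
bipush -15 → 51 -15
swap       → -15 51
pop        → -15
bipush -3  → -15 -3
idiv       → 5
pop        → (empty)

[]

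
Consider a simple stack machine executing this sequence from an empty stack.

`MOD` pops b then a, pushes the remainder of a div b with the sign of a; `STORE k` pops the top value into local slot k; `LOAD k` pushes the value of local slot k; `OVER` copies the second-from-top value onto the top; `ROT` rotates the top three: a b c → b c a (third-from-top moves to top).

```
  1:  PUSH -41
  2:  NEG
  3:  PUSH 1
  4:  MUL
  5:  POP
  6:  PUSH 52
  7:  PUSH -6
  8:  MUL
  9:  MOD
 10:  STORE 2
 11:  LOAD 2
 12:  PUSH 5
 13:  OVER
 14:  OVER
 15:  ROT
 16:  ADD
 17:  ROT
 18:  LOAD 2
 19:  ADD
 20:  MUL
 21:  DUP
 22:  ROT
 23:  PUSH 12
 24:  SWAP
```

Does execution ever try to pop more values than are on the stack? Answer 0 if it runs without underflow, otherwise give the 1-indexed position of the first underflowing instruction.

PUSH -41 -> -41
NEG      -> 41
PUSH 1   -> 41 1
MUL      -> 41
POP      -> (empty)
PUSH 52  -> 52
PUSH -6  -> 52 -6
MUL      -> -312
MOD  — needs 2 operands, stack has 1 → underflow

9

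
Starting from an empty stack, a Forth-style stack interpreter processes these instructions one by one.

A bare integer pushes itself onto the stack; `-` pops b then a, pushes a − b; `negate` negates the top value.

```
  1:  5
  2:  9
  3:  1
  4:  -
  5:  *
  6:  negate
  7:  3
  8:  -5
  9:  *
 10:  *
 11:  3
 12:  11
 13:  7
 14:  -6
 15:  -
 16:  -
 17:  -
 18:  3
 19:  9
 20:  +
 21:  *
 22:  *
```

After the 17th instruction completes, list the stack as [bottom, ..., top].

5      → 5
9      → 5 9
1      → 5 9 1
-      → 5 8
*      → 40
negate → -40
3      → -40 3
-5     → -40 3 -5
*      → -40 -15
*      → 600
3      → 600 3
11     → 600 3 11
7      → 600 3 11 7
-6     → 600 3 11 7 -6
-      → 600 3 11 13
-      → 600 3 -2
-      → 600 5

[600, 5]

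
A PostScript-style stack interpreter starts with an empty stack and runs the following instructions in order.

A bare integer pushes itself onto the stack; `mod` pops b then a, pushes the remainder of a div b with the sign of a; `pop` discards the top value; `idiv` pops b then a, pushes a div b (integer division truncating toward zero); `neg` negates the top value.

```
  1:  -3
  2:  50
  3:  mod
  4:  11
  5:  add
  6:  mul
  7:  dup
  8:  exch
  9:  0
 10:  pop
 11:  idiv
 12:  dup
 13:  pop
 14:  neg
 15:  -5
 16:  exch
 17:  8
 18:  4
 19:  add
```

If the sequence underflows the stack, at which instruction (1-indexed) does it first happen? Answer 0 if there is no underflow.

6

-3  → [-3]
50  → [-3, 50]
mod → [-3]
11  → [-3, 11]
add → [8]
mul  — needs 2 operands, stack has 1 → underflow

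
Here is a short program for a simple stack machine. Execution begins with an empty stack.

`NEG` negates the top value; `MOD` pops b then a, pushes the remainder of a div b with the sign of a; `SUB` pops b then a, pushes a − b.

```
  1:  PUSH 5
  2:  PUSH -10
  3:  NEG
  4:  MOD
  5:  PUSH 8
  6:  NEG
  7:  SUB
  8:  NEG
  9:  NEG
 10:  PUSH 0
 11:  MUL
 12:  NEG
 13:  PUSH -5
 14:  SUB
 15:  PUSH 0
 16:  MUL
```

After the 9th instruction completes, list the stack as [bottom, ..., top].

PUSH 5   -> 5
PUSH -10 -> 5 -10
NEG      -> 5 10
MOD      -> 5
PUSH 8   -> 5 8
NEG      -> 5 -8
SUB      -> 13
NEG      -> -13
NEG      -> 13

[13]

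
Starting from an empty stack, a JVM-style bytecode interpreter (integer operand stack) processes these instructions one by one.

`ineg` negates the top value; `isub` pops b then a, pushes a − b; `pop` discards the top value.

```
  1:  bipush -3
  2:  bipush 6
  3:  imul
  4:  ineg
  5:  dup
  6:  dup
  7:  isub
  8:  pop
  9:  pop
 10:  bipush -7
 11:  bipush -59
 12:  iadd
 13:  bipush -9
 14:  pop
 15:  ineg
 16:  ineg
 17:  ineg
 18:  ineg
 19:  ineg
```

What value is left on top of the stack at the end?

66

bipush -3  → -3
bipush 6   → -3 6
imul       → -18
ineg       → 18
dup        → 18 18
dup        → 18 18 18
isub       → 18 0
pop        → 18
pop        → (empty)
bipush -7  → -7
bipush -59 → -7 -59
iadd       → -66
bipush -9  → -66 -9
pop        → -66
ineg       → 66
ineg       → -66
ineg       → 66
ineg       → -66
ineg       → 66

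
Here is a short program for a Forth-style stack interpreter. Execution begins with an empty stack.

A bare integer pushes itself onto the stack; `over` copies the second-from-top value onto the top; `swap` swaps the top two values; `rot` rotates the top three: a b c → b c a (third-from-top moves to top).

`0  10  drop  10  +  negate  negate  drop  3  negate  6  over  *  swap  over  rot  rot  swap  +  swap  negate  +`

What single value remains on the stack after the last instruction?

0      -> 0
10     -> 0 10
drop   -> 0
10     -> 0 10
+      -> 10
negate -> -10
negate -> 10
drop   -> (empty)
3      -> 3
negate -> -3
6      -> -3 6
over   -> -3 6 -3
*      -> -3 -18
swap   -> -18 -3
over   -> -18 -3 -18
rot    -> -3 -18 -18
rot    -> -18 -18 -3
swap   -> -18 -3 -18
+      -> -18 -21
swap   -> -21 -18
negate -> -21 18
+      -> -3

-3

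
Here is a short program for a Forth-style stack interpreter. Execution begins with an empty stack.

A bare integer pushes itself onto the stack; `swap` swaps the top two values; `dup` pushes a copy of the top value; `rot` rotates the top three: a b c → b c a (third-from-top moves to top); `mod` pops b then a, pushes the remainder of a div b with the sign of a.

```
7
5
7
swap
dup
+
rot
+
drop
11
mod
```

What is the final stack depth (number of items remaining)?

7    → 7
5    → 7 5
7    → 7 5 7
swap → 7 7 5
dup  → 7 7 5 5
+    → 7 7 10
rot  → 7 10 7
+    → 7 17
drop → 7
11   → 7 11
mod  → 7

1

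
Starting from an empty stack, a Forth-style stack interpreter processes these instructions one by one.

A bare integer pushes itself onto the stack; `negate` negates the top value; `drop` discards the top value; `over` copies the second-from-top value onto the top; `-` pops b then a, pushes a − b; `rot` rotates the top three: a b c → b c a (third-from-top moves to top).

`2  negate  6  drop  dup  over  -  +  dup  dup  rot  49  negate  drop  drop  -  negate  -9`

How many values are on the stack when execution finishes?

2      -> [2]
negate -> [-2]
6      -> [-2, 6]
drop   -> [-2]
dup    -> [-2, -2]
over   -> [-2, -2, -2]
-      -> [-2, 0]
+      -> [-2]
dup    -> [-2, -2]
dup    -> [-2, -2, -2]
rot    -> [-2, -2, -2]
49     -> [-2, -2, -2, 49]
negate -> [-2, -2, -2, -49]
drop   -> [-2, -2, -2]
drop   -> [-2, -2]
-      -> [0]
negate -> [0]
-9     -> [0, -9]

2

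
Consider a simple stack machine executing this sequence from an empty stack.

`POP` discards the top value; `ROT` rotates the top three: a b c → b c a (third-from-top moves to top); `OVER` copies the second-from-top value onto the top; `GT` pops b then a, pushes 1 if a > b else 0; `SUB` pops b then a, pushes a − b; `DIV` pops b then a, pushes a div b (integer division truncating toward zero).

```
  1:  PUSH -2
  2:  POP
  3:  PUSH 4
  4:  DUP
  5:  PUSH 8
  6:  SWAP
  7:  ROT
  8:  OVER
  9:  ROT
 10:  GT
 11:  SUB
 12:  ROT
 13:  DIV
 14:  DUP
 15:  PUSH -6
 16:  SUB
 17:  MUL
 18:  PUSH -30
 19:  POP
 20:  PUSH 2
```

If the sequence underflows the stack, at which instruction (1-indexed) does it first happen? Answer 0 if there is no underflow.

PUSH -2  -2
POP      (empty)
PUSH 4   4
DUP      4 4
PUSH 8   4 4 8
SWAP     4 8 4
ROT      8 4 4
OVER     8 4 4 4
ROT      8 4 4 4
GT       8 4 0
SUB      8 4
ROT  — needs 3 operands, stack has 2 → underflow

12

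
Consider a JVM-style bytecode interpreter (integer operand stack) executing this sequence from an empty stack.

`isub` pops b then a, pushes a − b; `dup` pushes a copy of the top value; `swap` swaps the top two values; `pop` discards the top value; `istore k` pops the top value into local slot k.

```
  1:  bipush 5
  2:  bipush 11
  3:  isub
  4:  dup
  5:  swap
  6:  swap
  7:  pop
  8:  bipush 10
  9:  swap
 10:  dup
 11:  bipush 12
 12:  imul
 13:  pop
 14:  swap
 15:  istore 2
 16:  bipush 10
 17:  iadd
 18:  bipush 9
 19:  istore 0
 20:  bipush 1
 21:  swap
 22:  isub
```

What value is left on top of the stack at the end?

-3

bipush 5  → [5]
bipush 11 → [5, 11]
isub      → [-6]
dup       → [-6, -6]
swap      → [-6, -6]
swap      → [-6, -6]
pop       → [-6]
bipush 10 → [-6, 10]
swap      → [10, -6]
dup       → [10, -6, -6]
bipush 12 → [10, -6, -6, 12]
imul      → [10, -6, -72]
pop       → [10, -6]
swap      → [-6, 10]
istore 2  → [-6]
bipush 10 → [-6, 10]
iadd      → [4]
bipush 9  → [4, 9]
istore 0  → [4]
bipush 1  → [4, 1]
swap      → [1, 4]
isub      → [-3]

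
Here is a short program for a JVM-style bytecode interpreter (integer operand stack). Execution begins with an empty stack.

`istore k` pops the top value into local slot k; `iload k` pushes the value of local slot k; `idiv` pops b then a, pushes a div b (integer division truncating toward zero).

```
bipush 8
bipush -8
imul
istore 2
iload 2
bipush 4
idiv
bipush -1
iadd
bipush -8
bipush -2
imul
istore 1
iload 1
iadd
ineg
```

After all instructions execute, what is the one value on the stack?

bipush 8  : [8]
bipush -8 : [8, -8]
imul      : [-64]
istore 2  : []
iload 2   : [-64]
bipush 4  : [-64, 4]
idiv      : [-16]
bipush -1 : [-16, -1]
iadd      : [-17]
bipush -8 : [-17, -8]
bipush -2 : [-17, -8, -2]
imul      : [-17, 16]
istore 1  : [-17]
iload 1   : [-17, 16]
iadd      : [-1]
ineg      : [1]

1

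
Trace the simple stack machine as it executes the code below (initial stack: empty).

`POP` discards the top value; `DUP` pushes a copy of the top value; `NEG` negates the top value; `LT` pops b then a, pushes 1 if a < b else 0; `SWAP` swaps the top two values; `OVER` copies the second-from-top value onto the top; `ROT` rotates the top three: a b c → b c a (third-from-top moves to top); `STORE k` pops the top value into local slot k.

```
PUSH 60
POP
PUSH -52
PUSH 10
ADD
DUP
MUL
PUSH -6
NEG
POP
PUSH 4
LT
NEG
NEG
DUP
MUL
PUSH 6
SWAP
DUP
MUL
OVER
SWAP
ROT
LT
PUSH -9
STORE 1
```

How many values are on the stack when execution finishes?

2

PUSH 60  → 60
POP      → (empty)
PUSH -52 → -52
PUSH 10  → -52 10
ADD      → -42
DUP      → -42 -42
MUL      → 1764
PUSH -6  → 1764 -6
NEG      → 1764 6
POP      → 1764
PUSH 4   → 1764 4
LT       → 0
NEG      → 0
NEG      → 0
DUP      → 0 0
MUL      → 0
PUSH 6   → 0 6
SWAP     → 6 0
DUP      → 6 0 0
MUL      → 6 0
OVER     → 6 0 6
SWAP     → 6 6 0
ROT      → 6 0 6
LT       → 6 1
PUSH -9  → 6 1 -9
STORE 1  → 6 1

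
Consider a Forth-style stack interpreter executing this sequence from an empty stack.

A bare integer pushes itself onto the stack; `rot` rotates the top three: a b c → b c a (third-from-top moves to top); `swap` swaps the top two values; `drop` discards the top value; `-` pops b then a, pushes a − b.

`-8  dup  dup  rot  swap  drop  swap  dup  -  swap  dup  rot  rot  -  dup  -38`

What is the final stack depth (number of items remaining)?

4

-8   → -8
dup  → -8 -8
dup  → -8 -8 -8
rot  → -8 -8 -8
swap → -8 -8 -8
drop → -8 -8
swap → -8 -8
dup  → -8 -8 -8
-    → -8 0
swap → 0 -8
dup  → 0 -8 -8
rot  → -8 -8 0
rot  → -8 0 -8
-    → -8 8
dup  → -8 8 8
-38  → -8 8 8 -38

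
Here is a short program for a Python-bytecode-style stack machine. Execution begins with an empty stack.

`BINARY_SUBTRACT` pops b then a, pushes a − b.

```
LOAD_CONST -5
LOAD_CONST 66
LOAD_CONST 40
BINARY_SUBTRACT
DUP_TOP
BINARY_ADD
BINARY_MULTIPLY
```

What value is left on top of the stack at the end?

LOAD_CONST -5   : [-5]
LOAD_CONST 66   : [-5, 66]
LOAD_CONST 40   : [-5, 66, 40]
BINARY_SUBTRACT : [-5, 26]
DUP_TOP         : [-5, 26, 26]
BINARY_ADD      : [-5, 52]
BINARY_MULTIPLY : [-260]

-260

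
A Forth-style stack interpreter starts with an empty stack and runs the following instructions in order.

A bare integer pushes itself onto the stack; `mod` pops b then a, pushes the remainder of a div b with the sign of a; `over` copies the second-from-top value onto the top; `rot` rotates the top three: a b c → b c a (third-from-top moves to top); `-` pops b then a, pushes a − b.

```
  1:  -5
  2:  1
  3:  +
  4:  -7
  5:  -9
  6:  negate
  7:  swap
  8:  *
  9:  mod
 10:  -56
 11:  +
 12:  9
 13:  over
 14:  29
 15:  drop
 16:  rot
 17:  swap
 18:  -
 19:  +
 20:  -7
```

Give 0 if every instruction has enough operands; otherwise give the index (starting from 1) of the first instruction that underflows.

-5      [-5]
1       [-5, 1]
+       [-4]
-7      [-4, -7]
-9      [-4, -7, -9]
negate  [-4, -7, 9]
swap    [-4, 9, -7]
*       [-4, -63]
mod     [-4]
-56     [-4, -56]
+       [-60]
9       [-60, 9]
over    [-60, 9, -60]
29      [-60, 9, -60, 29]
drop    [-60, 9, -60]
rot     [9, -60, -60]
swap    [9, -60, -60]
-       [9, 0]
+       [9]
-7      [9, -7]

0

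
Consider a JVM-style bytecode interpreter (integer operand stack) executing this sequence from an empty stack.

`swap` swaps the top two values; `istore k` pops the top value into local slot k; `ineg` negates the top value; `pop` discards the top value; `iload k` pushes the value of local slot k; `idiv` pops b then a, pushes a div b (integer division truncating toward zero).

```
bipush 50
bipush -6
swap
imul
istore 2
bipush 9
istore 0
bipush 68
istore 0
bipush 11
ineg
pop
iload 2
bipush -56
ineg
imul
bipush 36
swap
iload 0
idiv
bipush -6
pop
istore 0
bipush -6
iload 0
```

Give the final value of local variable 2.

bipush 50  : 50
bipush -6  : 50 -6
swap       : -6 50
imul       : -300
istore 2   : (empty)
bipush 9   : 9
istore 0   : (empty)
bipush 68  : 68
istore 0   : (empty)
bipush 11  : 11
ineg       : -11
pop        : (empty)
iload 2    : -300
bipush -56 : -300 -56
ineg       : -300 56
imul       : -16800
bipush 36  : -16800 36
swap       : 36 -16800
iload 0    : 36 -16800 68
idiv       : 36 -247
bipush -6  : 36 -247 -6
pop        : 36 -247
istore 0   : 36
bipush -6  : 36 -6
iload 0    : 36 -6 -247

-300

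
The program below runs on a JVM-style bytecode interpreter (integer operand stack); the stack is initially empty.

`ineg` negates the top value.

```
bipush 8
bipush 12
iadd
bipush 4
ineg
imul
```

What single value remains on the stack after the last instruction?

bipush 8  : 8
bipush 12 : 8 12
iadd      : 20
bipush 4  : 20 4
ineg      : 20 -4
imul      : -80

-80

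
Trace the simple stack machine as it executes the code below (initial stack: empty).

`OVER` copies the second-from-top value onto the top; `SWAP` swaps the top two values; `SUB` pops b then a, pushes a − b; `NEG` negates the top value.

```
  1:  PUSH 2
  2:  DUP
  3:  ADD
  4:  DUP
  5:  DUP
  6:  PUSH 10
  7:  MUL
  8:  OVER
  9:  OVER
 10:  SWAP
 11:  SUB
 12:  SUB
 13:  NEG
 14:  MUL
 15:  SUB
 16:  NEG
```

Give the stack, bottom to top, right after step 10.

[4, 4, 40, 40, 4]

PUSH 2  : 2
DUP     : 2 2
ADD     : 4
DUP     : 4 4
DUP     : 4 4 4
PUSH 10 : 4 4 4 10
MUL     : 4 4 40
OVER    : 4 4 40 4
OVER    : 4 4 40 4 40
SWAP    : 4 4 40 40 4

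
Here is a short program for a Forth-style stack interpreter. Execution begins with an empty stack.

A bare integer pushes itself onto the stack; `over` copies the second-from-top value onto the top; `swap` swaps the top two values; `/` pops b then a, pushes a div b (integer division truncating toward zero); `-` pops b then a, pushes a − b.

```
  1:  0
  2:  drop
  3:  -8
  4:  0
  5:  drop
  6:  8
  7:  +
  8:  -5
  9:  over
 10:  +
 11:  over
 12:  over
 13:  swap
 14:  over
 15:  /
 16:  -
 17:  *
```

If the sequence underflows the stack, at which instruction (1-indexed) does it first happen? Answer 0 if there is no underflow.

0

0    → 0
drop → (empty)
-8   → -8
0    → -8 0
drop → -8
8    → -8 8
+    → 0
-5   → 0 -5
over → 0 -5 0
+    → 0 -5
over → 0 -5 0
over → 0 -5 0 -5
swap → 0 -5 -5 0
over → 0 -5 -5 0 -5
/    → 0 -5 -5 0
-    → 0 -5 -5
*    → 0 25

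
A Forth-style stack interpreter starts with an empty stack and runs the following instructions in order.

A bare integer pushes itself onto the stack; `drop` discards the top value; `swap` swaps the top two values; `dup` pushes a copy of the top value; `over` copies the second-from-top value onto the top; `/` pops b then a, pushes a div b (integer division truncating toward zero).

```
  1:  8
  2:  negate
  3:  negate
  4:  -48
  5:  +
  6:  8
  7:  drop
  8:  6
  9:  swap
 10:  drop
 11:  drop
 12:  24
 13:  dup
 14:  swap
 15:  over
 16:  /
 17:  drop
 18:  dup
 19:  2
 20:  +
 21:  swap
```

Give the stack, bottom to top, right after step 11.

8      → 8
negate → -8
negate → 8
-48    → 8 -48
+      → -40
8      → -40 8
drop   → -40
6      → -40 6
swap   → 6 -40
drop   → 6
drop   → (empty)

[]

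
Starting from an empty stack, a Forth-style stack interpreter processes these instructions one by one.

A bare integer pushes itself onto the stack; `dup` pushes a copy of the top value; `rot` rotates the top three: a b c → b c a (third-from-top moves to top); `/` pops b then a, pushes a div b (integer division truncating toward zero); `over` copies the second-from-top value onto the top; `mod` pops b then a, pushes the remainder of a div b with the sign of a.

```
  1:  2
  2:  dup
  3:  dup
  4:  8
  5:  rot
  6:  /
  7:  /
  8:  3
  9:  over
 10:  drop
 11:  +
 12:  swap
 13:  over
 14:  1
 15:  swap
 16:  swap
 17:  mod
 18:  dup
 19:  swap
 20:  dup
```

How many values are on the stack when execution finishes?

2    : 2
dup  : 2 2
dup  : 2 2 2
8    : 2 2 2 8
rot  : 2 2 8 2
/    : 2 2 4
/    : 2 0
3    : 2 0 3
over : 2 0 3 0
drop : 2 0 3
+    : 2 3
swap : 3 2
over : 3 2 3
1    : 3 2 3 1
swap : 3 2 1 3
swap : 3 2 3 1
mod  : 3 2 0
dup  : 3 2 0 0
swap : 3 2 0 0
dup  : 3 2 0 0 0

5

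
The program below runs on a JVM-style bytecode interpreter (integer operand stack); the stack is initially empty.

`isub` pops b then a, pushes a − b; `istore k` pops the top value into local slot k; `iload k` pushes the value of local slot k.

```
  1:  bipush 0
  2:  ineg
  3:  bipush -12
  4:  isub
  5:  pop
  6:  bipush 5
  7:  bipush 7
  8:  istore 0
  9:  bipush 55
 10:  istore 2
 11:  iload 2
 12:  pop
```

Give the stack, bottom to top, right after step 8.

bipush 0    0
ineg        0
bipush -12  0 -12
isub        12
pop         (empty)
bipush 5    5
bipush 7    5 7
istore 0    5

[5]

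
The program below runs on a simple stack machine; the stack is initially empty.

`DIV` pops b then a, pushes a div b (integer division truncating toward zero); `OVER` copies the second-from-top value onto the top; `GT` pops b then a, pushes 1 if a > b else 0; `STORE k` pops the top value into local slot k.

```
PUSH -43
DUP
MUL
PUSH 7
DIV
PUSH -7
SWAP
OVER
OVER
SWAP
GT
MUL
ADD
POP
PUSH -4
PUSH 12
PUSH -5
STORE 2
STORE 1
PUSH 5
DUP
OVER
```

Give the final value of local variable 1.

PUSH -43 : -43
DUP      : -43 -43
MUL      : 1849
PUSH 7   : 1849 7
DIV      : 264
PUSH -7  : 264 -7
SWAP     : -7 264
OVER     : -7 264 -7
OVER     : -7 264 -7 264
SWAP     : -7 264 264 -7
GT       : -7 264 1
MUL      : -7 264
ADD      : 257
POP      : (empty)
PUSH -4  : -4
PUSH 12  : -4 12
PUSH -5  : -4 12 -5
STORE 2  : -4 12
STORE 1  : -4
PUSH 5   : -4 5
DUP      : -4 5 5
OVER     : -4 5 5 5

12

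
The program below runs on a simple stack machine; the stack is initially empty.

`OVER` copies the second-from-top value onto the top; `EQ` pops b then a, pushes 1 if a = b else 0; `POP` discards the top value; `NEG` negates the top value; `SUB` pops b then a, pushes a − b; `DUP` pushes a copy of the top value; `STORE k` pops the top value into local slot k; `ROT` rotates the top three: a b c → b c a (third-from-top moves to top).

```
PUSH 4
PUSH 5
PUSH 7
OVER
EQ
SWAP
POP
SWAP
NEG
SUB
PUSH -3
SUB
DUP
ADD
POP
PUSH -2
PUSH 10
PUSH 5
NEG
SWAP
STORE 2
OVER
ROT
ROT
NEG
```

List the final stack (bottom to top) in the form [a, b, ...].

PUSH 4  : 4
PUSH 5  : 4 5
PUSH 7  : 4 5 7
OVER    : 4 5 7 5
EQ      : 4 5 0
SWAP    : 4 0 5
POP     : 4 0
SWAP    : 0 4
NEG     : 0 -4
SUB     : 4
PUSH -3 : 4 -3
SUB     : 7
DUP     : 7 7
ADD     : 14
POP     : (empty)
PUSH -2 : -2
PUSH 10 : -2 10
PUSH 5  : -2 10 5
NEG     : -2 10 -5
SWAP    : -2 -5 10
STORE 2 : -2 -5
OVER    : -2 -5 -2
ROT     : -5 -2 -2
ROT     : -2 -2 -5
NEG     : -2 -2 5

[-2, -2, 5]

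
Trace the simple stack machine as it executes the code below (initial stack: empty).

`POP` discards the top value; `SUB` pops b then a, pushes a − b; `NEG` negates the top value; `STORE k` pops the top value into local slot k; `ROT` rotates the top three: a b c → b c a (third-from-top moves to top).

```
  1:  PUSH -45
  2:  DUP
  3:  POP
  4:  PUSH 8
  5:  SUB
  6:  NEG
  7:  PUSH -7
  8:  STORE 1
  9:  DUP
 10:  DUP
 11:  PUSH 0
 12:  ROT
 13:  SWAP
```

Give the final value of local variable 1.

-7

PUSH -45  [-45]
DUP       [-45, -45]
POP       [-45]
PUSH 8    [-45, 8]
SUB       [-53]
NEG       [53]
PUSH -7   [53, -7]
STORE 1   [53]
DUP       [53, 53]
DUP       [53, 53, 53]
PUSH 0    [53, 53, 53, 0]
ROT       [53, 53, 0, 53]
SWAP      [53, 53, 53, 0]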